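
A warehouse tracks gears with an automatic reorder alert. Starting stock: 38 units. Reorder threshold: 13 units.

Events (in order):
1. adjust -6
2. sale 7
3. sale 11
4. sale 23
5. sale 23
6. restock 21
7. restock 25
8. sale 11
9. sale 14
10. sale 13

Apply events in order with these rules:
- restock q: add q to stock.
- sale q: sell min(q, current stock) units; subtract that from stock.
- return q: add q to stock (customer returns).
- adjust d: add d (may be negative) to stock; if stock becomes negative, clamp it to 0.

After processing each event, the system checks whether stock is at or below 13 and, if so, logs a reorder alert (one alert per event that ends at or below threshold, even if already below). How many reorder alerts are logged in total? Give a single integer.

Answer: 3

Derivation:
Processing events:
Start: stock = 38
  Event 1 (adjust -6): 38 + -6 = 32
  Event 2 (sale 7): sell min(7,32)=7. stock: 32 - 7 = 25. total_sold = 7
  Event 3 (sale 11): sell min(11,25)=11. stock: 25 - 11 = 14. total_sold = 18
  Event 4 (sale 23): sell min(23,14)=14. stock: 14 - 14 = 0. total_sold = 32
  Event 5 (sale 23): sell min(23,0)=0. stock: 0 - 0 = 0. total_sold = 32
  Event 6 (restock 21): 0 + 21 = 21
  Event 7 (restock 25): 21 + 25 = 46
  Event 8 (sale 11): sell min(11,46)=11. stock: 46 - 11 = 35. total_sold = 43
  Event 9 (sale 14): sell min(14,35)=14. stock: 35 - 14 = 21. total_sold = 57
  Event 10 (sale 13): sell min(13,21)=13. stock: 21 - 13 = 8. total_sold = 70
Final: stock = 8, total_sold = 70

Checking against threshold 13:
  After event 1: stock=32 > 13
  After event 2: stock=25 > 13
  After event 3: stock=14 > 13
  After event 4: stock=0 <= 13 -> ALERT
  After event 5: stock=0 <= 13 -> ALERT
  After event 6: stock=21 > 13
  After event 7: stock=46 > 13
  After event 8: stock=35 > 13
  After event 9: stock=21 > 13
  After event 10: stock=8 <= 13 -> ALERT
Alert events: [4, 5, 10]. Count = 3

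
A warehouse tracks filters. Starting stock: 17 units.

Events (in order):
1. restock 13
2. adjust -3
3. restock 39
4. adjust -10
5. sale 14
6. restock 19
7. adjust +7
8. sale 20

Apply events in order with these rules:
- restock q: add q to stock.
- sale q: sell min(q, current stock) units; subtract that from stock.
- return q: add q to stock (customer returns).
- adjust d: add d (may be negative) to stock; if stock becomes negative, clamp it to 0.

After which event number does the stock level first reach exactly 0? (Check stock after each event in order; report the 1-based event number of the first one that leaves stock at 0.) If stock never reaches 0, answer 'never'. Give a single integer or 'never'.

Answer: never

Derivation:
Processing events:
Start: stock = 17
  Event 1 (restock 13): 17 + 13 = 30
  Event 2 (adjust -3): 30 + -3 = 27
  Event 3 (restock 39): 27 + 39 = 66
  Event 4 (adjust -10): 66 + -10 = 56
  Event 5 (sale 14): sell min(14,56)=14. stock: 56 - 14 = 42. total_sold = 14
  Event 6 (restock 19): 42 + 19 = 61
  Event 7 (adjust +7): 61 + 7 = 68
  Event 8 (sale 20): sell min(20,68)=20. stock: 68 - 20 = 48. total_sold = 34
Final: stock = 48, total_sold = 34

Stock never reaches 0.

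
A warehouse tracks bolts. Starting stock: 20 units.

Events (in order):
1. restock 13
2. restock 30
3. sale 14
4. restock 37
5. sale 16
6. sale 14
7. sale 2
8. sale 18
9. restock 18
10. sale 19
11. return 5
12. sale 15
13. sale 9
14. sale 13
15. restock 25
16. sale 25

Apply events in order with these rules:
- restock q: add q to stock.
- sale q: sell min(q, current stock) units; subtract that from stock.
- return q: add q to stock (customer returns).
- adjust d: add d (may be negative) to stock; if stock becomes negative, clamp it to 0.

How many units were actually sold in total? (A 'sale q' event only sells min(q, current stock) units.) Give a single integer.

Answer: 145

Derivation:
Processing events:
Start: stock = 20
  Event 1 (restock 13): 20 + 13 = 33
  Event 2 (restock 30): 33 + 30 = 63
  Event 3 (sale 14): sell min(14,63)=14. stock: 63 - 14 = 49. total_sold = 14
  Event 4 (restock 37): 49 + 37 = 86
  Event 5 (sale 16): sell min(16,86)=16. stock: 86 - 16 = 70. total_sold = 30
  Event 6 (sale 14): sell min(14,70)=14. stock: 70 - 14 = 56. total_sold = 44
  Event 7 (sale 2): sell min(2,56)=2. stock: 56 - 2 = 54. total_sold = 46
  Event 8 (sale 18): sell min(18,54)=18. stock: 54 - 18 = 36. total_sold = 64
  Event 9 (restock 18): 36 + 18 = 54
  Event 10 (sale 19): sell min(19,54)=19. stock: 54 - 19 = 35. total_sold = 83
  Event 11 (return 5): 35 + 5 = 40
  Event 12 (sale 15): sell min(15,40)=15. stock: 40 - 15 = 25. total_sold = 98
  Event 13 (sale 9): sell min(9,25)=9. stock: 25 - 9 = 16. total_sold = 107
  Event 14 (sale 13): sell min(13,16)=13. stock: 16 - 13 = 3. total_sold = 120
  Event 15 (restock 25): 3 + 25 = 28
  Event 16 (sale 25): sell min(25,28)=25. stock: 28 - 25 = 3. total_sold = 145
Final: stock = 3, total_sold = 145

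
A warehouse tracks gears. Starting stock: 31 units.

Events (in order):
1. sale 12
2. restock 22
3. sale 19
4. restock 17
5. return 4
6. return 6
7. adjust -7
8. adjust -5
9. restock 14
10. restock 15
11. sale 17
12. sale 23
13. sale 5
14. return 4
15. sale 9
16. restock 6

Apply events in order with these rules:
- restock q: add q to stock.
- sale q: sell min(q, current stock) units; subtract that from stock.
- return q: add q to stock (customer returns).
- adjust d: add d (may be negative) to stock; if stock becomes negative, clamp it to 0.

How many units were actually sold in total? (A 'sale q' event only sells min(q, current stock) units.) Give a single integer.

Processing events:
Start: stock = 31
  Event 1 (sale 12): sell min(12,31)=12. stock: 31 - 12 = 19. total_sold = 12
  Event 2 (restock 22): 19 + 22 = 41
  Event 3 (sale 19): sell min(19,41)=19. stock: 41 - 19 = 22. total_sold = 31
  Event 4 (restock 17): 22 + 17 = 39
  Event 5 (return 4): 39 + 4 = 43
  Event 6 (return 6): 43 + 6 = 49
  Event 7 (adjust -7): 49 + -7 = 42
  Event 8 (adjust -5): 42 + -5 = 37
  Event 9 (restock 14): 37 + 14 = 51
  Event 10 (restock 15): 51 + 15 = 66
  Event 11 (sale 17): sell min(17,66)=17. stock: 66 - 17 = 49. total_sold = 48
  Event 12 (sale 23): sell min(23,49)=23. stock: 49 - 23 = 26. total_sold = 71
  Event 13 (sale 5): sell min(5,26)=5. stock: 26 - 5 = 21. total_sold = 76
  Event 14 (return 4): 21 + 4 = 25
  Event 15 (sale 9): sell min(9,25)=9. stock: 25 - 9 = 16. total_sold = 85
  Event 16 (restock 6): 16 + 6 = 22
Final: stock = 22, total_sold = 85

Answer: 85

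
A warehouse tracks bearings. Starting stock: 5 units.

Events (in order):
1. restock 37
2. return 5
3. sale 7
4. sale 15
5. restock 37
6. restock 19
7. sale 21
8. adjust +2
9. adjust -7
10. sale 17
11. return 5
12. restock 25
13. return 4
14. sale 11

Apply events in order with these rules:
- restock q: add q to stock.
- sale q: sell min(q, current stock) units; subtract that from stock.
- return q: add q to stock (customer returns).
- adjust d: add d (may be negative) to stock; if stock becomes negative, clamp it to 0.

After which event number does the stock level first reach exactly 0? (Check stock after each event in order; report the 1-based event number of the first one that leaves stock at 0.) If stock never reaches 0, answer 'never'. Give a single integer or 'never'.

Answer: never

Derivation:
Processing events:
Start: stock = 5
  Event 1 (restock 37): 5 + 37 = 42
  Event 2 (return 5): 42 + 5 = 47
  Event 3 (sale 7): sell min(7,47)=7. stock: 47 - 7 = 40. total_sold = 7
  Event 4 (sale 15): sell min(15,40)=15. stock: 40 - 15 = 25. total_sold = 22
  Event 5 (restock 37): 25 + 37 = 62
  Event 6 (restock 19): 62 + 19 = 81
  Event 7 (sale 21): sell min(21,81)=21. stock: 81 - 21 = 60. total_sold = 43
  Event 8 (adjust +2): 60 + 2 = 62
  Event 9 (adjust -7): 62 + -7 = 55
  Event 10 (sale 17): sell min(17,55)=17. stock: 55 - 17 = 38. total_sold = 60
  Event 11 (return 5): 38 + 5 = 43
  Event 12 (restock 25): 43 + 25 = 68
  Event 13 (return 4): 68 + 4 = 72
  Event 14 (sale 11): sell min(11,72)=11. stock: 72 - 11 = 61. total_sold = 71
Final: stock = 61, total_sold = 71

Stock never reaches 0.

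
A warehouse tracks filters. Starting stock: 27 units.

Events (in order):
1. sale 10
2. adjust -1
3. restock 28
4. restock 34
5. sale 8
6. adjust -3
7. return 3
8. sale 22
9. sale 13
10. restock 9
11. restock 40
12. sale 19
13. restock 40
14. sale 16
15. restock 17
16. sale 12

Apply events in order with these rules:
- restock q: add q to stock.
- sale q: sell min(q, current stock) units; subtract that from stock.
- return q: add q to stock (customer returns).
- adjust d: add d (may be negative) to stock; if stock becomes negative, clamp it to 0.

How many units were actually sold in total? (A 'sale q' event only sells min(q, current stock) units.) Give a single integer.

Answer: 100

Derivation:
Processing events:
Start: stock = 27
  Event 1 (sale 10): sell min(10,27)=10. stock: 27 - 10 = 17. total_sold = 10
  Event 2 (adjust -1): 17 + -1 = 16
  Event 3 (restock 28): 16 + 28 = 44
  Event 4 (restock 34): 44 + 34 = 78
  Event 5 (sale 8): sell min(8,78)=8. stock: 78 - 8 = 70. total_sold = 18
  Event 6 (adjust -3): 70 + -3 = 67
  Event 7 (return 3): 67 + 3 = 70
  Event 8 (sale 22): sell min(22,70)=22. stock: 70 - 22 = 48. total_sold = 40
  Event 9 (sale 13): sell min(13,48)=13. stock: 48 - 13 = 35. total_sold = 53
  Event 10 (restock 9): 35 + 9 = 44
  Event 11 (restock 40): 44 + 40 = 84
  Event 12 (sale 19): sell min(19,84)=19. stock: 84 - 19 = 65. total_sold = 72
  Event 13 (restock 40): 65 + 40 = 105
  Event 14 (sale 16): sell min(16,105)=16. stock: 105 - 16 = 89. total_sold = 88
  Event 15 (restock 17): 89 + 17 = 106
  Event 16 (sale 12): sell min(12,106)=12. stock: 106 - 12 = 94. total_sold = 100
Final: stock = 94, total_sold = 100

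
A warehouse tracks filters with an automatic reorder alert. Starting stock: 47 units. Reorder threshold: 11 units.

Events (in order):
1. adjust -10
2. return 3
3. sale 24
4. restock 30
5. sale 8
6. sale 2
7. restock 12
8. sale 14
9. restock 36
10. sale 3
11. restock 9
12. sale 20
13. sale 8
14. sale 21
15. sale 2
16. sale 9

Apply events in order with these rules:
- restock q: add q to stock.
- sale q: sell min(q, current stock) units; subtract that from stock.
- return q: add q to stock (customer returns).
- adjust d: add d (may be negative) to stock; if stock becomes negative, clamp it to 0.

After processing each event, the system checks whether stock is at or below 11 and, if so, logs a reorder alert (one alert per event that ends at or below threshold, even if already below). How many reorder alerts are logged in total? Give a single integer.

Answer: 0

Derivation:
Processing events:
Start: stock = 47
  Event 1 (adjust -10): 47 + -10 = 37
  Event 2 (return 3): 37 + 3 = 40
  Event 3 (sale 24): sell min(24,40)=24. stock: 40 - 24 = 16. total_sold = 24
  Event 4 (restock 30): 16 + 30 = 46
  Event 5 (sale 8): sell min(8,46)=8. stock: 46 - 8 = 38. total_sold = 32
  Event 6 (sale 2): sell min(2,38)=2. stock: 38 - 2 = 36. total_sold = 34
  Event 7 (restock 12): 36 + 12 = 48
  Event 8 (sale 14): sell min(14,48)=14. stock: 48 - 14 = 34. total_sold = 48
  Event 9 (restock 36): 34 + 36 = 70
  Event 10 (sale 3): sell min(3,70)=3. stock: 70 - 3 = 67. total_sold = 51
  Event 11 (restock 9): 67 + 9 = 76
  Event 12 (sale 20): sell min(20,76)=20. stock: 76 - 20 = 56. total_sold = 71
  Event 13 (sale 8): sell min(8,56)=8. stock: 56 - 8 = 48. total_sold = 79
  Event 14 (sale 21): sell min(21,48)=21. stock: 48 - 21 = 27. total_sold = 100
  Event 15 (sale 2): sell min(2,27)=2. stock: 27 - 2 = 25. total_sold = 102
  Event 16 (sale 9): sell min(9,25)=9. stock: 25 - 9 = 16. total_sold = 111
Final: stock = 16, total_sold = 111

Checking against threshold 11:
  After event 1: stock=37 > 11
  After event 2: stock=40 > 11
  After event 3: stock=16 > 11
  After event 4: stock=46 > 11
  After event 5: stock=38 > 11
  After event 6: stock=36 > 11
  After event 7: stock=48 > 11
  After event 8: stock=34 > 11
  After event 9: stock=70 > 11
  After event 10: stock=67 > 11
  After event 11: stock=76 > 11
  After event 12: stock=56 > 11
  After event 13: stock=48 > 11
  After event 14: stock=27 > 11
  After event 15: stock=25 > 11
  After event 16: stock=16 > 11
Alert events: []. Count = 0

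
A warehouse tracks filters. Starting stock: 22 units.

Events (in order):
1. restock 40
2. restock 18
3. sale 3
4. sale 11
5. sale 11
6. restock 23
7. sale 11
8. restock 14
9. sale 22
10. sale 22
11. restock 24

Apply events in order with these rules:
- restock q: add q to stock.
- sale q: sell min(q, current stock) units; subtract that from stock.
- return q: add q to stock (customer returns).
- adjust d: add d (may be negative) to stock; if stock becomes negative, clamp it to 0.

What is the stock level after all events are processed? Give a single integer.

Processing events:
Start: stock = 22
  Event 1 (restock 40): 22 + 40 = 62
  Event 2 (restock 18): 62 + 18 = 80
  Event 3 (sale 3): sell min(3,80)=3. stock: 80 - 3 = 77. total_sold = 3
  Event 4 (sale 11): sell min(11,77)=11. stock: 77 - 11 = 66. total_sold = 14
  Event 5 (sale 11): sell min(11,66)=11. stock: 66 - 11 = 55. total_sold = 25
  Event 6 (restock 23): 55 + 23 = 78
  Event 7 (sale 11): sell min(11,78)=11. stock: 78 - 11 = 67. total_sold = 36
  Event 8 (restock 14): 67 + 14 = 81
  Event 9 (sale 22): sell min(22,81)=22. stock: 81 - 22 = 59. total_sold = 58
  Event 10 (sale 22): sell min(22,59)=22. stock: 59 - 22 = 37. total_sold = 80
  Event 11 (restock 24): 37 + 24 = 61
Final: stock = 61, total_sold = 80

Answer: 61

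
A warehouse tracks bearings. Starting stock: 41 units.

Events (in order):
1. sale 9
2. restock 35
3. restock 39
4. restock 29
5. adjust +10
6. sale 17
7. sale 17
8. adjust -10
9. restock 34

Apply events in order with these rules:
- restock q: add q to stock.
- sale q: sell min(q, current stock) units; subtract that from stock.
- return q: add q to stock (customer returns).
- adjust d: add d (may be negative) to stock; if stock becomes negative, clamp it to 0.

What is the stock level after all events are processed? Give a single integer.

Answer: 135

Derivation:
Processing events:
Start: stock = 41
  Event 1 (sale 9): sell min(9,41)=9. stock: 41 - 9 = 32. total_sold = 9
  Event 2 (restock 35): 32 + 35 = 67
  Event 3 (restock 39): 67 + 39 = 106
  Event 4 (restock 29): 106 + 29 = 135
  Event 5 (adjust +10): 135 + 10 = 145
  Event 6 (sale 17): sell min(17,145)=17. stock: 145 - 17 = 128. total_sold = 26
  Event 7 (sale 17): sell min(17,128)=17. stock: 128 - 17 = 111. total_sold = 43
  Event 8 (adjust -10): 111 + -10 = 101
  Event 9 (restock 34): 101 + 34 = 135
Final: stock = 135, total_sold = 43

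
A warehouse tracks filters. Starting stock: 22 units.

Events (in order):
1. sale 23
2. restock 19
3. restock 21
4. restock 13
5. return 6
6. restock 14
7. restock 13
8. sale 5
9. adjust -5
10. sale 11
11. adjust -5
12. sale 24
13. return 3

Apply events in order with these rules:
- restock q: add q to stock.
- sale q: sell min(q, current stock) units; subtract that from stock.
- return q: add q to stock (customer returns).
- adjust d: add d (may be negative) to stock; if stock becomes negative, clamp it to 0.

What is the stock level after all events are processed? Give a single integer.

Answer: 39

Derivation:
Processing events:
Start: stock = 22
  Event 1 (sale 23): sell min(23,22)=22. stock: 22 - 22 = 0. total_sold = 22
  Event 2 (restock 19): 0 + 19 = 19
  Event 3 (restock 21): 19 + 21 = 40
  Event 4 (restock 13): 40 + 13 = 53
  Event 5 (return 6): 53 + 6 = 59
  Event 6 (restock 14): 59 + 14 = 73
  Event 7 (restock 13): 73 + 13 = 86
  Event 8 (sale 5): sell min(5,86)=5. stock: 86 - 5 = 81. total_sold = 27
  Event 9 (adjust -5): 81 + -5 = 76
  Event 10 (sale 11): sell min(11,76)=11. stock: 76 - 11 = 65. total_sold = 38
  Event 11 (adjust -5): 65 + -5 = 60
  Event 12 (sale 24): sell min(24,60)=24. stock: 60 - 24 = 36. total_sold = 62
  Event 13 (return 3): 36 + 3 = 39
Final: stock = 39, total_sold = 62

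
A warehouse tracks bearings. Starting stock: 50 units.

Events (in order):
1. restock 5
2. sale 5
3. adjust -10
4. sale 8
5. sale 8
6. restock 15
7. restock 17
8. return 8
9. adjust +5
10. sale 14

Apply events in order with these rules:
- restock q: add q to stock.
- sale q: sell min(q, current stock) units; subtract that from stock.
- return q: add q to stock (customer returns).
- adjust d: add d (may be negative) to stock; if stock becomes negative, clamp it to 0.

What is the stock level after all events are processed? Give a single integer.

Answer: 55

Derivation:
Processing events:
Start: stock = 50
  Event 1 (restock 5): 50 + 5 = 55
  Event 2 (sale 5): sell min(5,55)=5. stock: 55 - 5 = 50. total_sold = 5
  Event 3 (adjust -10): 50 + -10 = 40
  Event 4 (sale 8): sell min(8,40)=8. stock: 40 - 8 = 32. total_sold = 13
  Event 5 (sale 8): sell min(8,32)=8. stock: 32 - 8 = 24. total_sold = 21
  Event 6 (restock 15): 24 + 15 = 39
  Event 7 (restock 17): 39 + 17 = 56
  Event 8 (return 8): 56 + 8 = 64
  Event 9 (adjust +5): 64 + 5 = 69
  Event 10 (sale 14): sell min(14,69)=14. stock: 69 - 14 = 55. total_sold = 35
Final: stock = 55, total_sold = 35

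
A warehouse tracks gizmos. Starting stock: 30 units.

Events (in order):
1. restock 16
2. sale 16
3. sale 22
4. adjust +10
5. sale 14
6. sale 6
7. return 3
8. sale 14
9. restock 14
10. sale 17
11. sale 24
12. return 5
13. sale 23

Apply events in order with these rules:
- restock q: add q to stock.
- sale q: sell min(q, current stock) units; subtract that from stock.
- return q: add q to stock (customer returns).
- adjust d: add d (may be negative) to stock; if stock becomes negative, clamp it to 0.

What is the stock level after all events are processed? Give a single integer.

Answer: 0

Derivation:
Processing events:
Start: stock = 30
  Event 1 (restock 16): 30 + 16 = 46
  Event 2 (sale 16): sell min(16,46)=16. stock: 46 - 16 = 30. total_sold = 16
  Event 3 (sale 22): sell min(22,30)=22. stock: 30 - 22 = 8. total_sold = 38
  Event 4 (adjust +10): 8 + 10 = 18
  Event 5 (sale 14): sell min(14,18)=14. stock: 18 - 14 = 4. total_sold = 52
  Event 6 (sale 6): sell min(6,4)=4. stock: 4 - 4 = 0. total_sold = 56
  Event 7 (return 3): 0 + 3 = 3
  Event 8 (sale 14): sell min(14,3)=3. stock: 3 - 3 = 0. total_sold = 59
  Event 9 (restock 14): 0 + 14 = 14
  Event 10 (sale 17): sell min(17,14)=14. stock: 14 - 14 = 0. total_sold = 73
  Event 11 (sale 24): sell min(24,0)=0. stock: 0 - 0 = 0. total_sold = 73
  Event 12 (return 5): 0 + 5 = 5
  Event 13 (sale 23): sell min(23,5)=5. stock: 5 - 5 = 0. total_sold = 78
Final: stock = 0, total_sold = 78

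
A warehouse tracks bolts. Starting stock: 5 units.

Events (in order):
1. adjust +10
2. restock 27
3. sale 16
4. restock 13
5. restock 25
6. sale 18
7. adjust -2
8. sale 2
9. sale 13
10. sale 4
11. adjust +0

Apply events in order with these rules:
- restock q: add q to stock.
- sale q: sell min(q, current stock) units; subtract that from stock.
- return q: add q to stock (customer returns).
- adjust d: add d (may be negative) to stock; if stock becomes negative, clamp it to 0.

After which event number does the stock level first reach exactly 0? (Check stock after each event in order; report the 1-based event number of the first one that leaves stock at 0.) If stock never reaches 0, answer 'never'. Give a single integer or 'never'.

Processing events:
Start: stock = 5
  Event 1 (adjust +10): 5 + 10 = 15
  Event 2 (restock 27): 15 + 27 = 42
  Event 3 (sale 16): sell min(16,42)=16. stock: 42 - 16 = 26. total_sold = 16
  Event 4 (restock 13): 26 + 13 = 39
  Event 5 (restock 25): 39 + 25 = 64
  Event 6 (sale 18): sell min(18,64)=18. stock: 64 - 18 = 46. total_sold = 34
  Event 7 (adjust -2): 46 + -2 = 44
  Event 8 (sale 2): sell min(2,44)=2. stock: 44 - 2 = 42. total_sold = 36
  Event 9 (sale 13): sell min(13,42)=13. stock: 42 - 13 = 29. total_sold = 49
  Event 10 (sale 4): sell min(4,29)=4. stock: 29 - 4 = 25. total_sold = 53
  Event 11 (adjust +0): 25 + 0 = 25
Final: stock = 25, total_sold = 53

Stock never reaches 0.

Answer: never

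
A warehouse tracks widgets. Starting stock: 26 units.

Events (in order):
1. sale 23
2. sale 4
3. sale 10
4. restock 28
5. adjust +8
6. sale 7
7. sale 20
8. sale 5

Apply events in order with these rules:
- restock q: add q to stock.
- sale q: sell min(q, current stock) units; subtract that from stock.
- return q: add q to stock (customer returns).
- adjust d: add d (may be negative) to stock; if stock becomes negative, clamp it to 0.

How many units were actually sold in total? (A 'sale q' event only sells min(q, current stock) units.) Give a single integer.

Processing events:
Start: stock = 26
  Event 1 (sale 23): sell min(23,26)=23. stock: 26 - 23 = 3. total_sold = 23
  Event 2 (sale 4): sell min(4,3)=3. stock: 3 - 3 = 0. total_sold = 26
  Event 3 (sale 10): sell min(10,0)=0. stock: 0 - 0 = 0. total_sold = 26
  Event 4 (restock 28): 0 + 28 = 28
  Event 5 (adjust +8): 28 + 8 = 36
  Event 6 (sale 7): sell min(7,36)=7. stock: 36 - 7 = 29. total_sold = 33
  Event 7 (sale 20): sell min(20,29)=20. stock: 29 - 20 = 9. total_sold = 53
  Event 8 (sale 5): sell min(5,9)=5. stock: 9 - 5 = 4. total_sold = 58
Final: stock = 4, total_sold = 58

Answer: 58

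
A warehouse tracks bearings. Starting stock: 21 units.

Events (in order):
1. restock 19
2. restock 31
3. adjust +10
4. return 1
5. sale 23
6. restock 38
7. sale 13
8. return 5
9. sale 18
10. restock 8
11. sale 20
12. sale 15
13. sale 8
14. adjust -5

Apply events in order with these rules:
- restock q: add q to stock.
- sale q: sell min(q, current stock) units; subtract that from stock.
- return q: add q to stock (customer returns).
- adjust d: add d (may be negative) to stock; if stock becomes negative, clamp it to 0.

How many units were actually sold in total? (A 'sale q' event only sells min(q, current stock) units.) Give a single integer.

Processing events:
Start: stock = 21
  Event 1 (restock 19): 21 + 19 = 40
  Event 2 (restock 31): 40 + 31 = 71
  Event 3 (adjust +10): 71 + 10 = 81
  Event 4 (return 1): 81 + 1 = 82
  Event 5 (sale 23): sell min(23,82)=23. stock: 82 - 23 = 59. total_sold = 23
  Event 6 (restock 38): 59 + 38 = 97
  Event 7 (sale 13): sell min(13,97)=13. stock: 97 - 13 = 84. total_sold = 36
  Event 8 (return 5): 84 + 5 = 89
  Event 9 (sale 18): sell min(18,89)=18. stock: 89 - 18 = 71. total_sold = 54
  Event 10 (restock 8): 71 + 8 = 79
  Event 11 (sale 20): sell min(20,79)=20. stock: 79 - 20 = 59. total_sold = 74
  Event 12 (sale 15): sell min(15,59)=15. stock: 59 - 15 = 44. total_sold = 89
  Event 13 (sale 8): sell min(8,44)=8. stock: 44 - 8 = 36. total_sold = 97
  Event 14 (adjust -5): 36 + -5 = 31
Final: stock = 31, total_sold = 97

Answer: 97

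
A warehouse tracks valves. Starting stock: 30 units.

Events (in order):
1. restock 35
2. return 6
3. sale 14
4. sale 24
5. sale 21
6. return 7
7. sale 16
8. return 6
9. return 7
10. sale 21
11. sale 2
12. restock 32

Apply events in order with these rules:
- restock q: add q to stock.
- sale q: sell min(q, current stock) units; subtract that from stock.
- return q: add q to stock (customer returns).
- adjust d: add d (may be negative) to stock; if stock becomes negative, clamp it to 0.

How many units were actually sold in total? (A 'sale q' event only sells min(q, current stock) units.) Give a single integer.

Processing events:
Start: stock = 30
  Event 1 (restock 35): 30 + 35 = 65
  Event 2 (return 6): 65 + 6 = 71
  Event 3 (sale 14): sell min(14,71)=14. stock: 71 - 14 = 57. total_sold = 14
  Event 4 (sale 24): sell min(24,57)=24. stock: 57 - 24 = 33. total_sold = 38
  Event 5 (sale 21): sell min(21,33)=21. stock: 33 - 21 = 12. total_sold = 59
  Event 6 (return 7): 12 + 7 = 19
  Event 7 (sale 16): sell min(16,19)=16. stock: 19 - 16 = 3. total_sold = 75
  Event 8 (return 6): 3 + 6 = 9
  Event 9 (return 7): 9 + 7 = 16
  Event 10 (sale 21): sell min(21,16)=16. stock: 16 - 16 = 0. total_sold = 91
  Event 11 (sale 2): sell min(2,0)=0. stock: 0 - 0 = 0. total_sold = 91
  Event 12 (restock 32): 0 + 32 = 32
Final: stock = 32, total_sold = 91

Answer: 91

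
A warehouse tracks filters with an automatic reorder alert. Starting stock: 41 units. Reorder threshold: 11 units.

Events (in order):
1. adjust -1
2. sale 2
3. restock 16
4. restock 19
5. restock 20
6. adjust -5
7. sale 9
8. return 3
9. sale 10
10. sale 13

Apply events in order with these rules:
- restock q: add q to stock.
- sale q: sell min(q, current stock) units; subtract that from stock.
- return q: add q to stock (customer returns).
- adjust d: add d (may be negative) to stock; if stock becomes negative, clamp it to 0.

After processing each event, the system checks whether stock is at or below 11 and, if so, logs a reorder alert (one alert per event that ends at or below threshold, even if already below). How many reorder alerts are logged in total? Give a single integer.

Answer: 0

Derivation:
Processing events:
Start: stock = 41
  Event 1 (adjust -1): 41 + -1 = 40
  Event 2 (sale 2): sell min(2,40)=2. stock: 40 - 2 = 38. total_sold = 2
  Event 3 (restock 16): 38 + 16 = 54
  Event 4 (restock 19): 54 + 19 = 73
  Event 5 (restock 20): 73 + 20 = 93
  Event 6 (adjust -5): 93 + -5 = 88
  Event 7 (sale 9): sell min(9,88)=9. stock: 88 - 9 = 79. total_sold = 11
  Event 8 (return 3): 79 + 3 = 82
  Event 9 (sale 10): sell min(10,82)=10. stock: 82 - 10 = 72. total_sold = 21
  Event 10 (sale 13): sell min(13,72)=13. stock: 72 - 13 = 59. total_sold = 34
Final: stock = 59, total_sold = 34

Checking against threshold 11:
  After event 1: stock=40 > 11
  After event 2: stock=38 > 11
  After event 3: stock=54 > 11
  After event 4: stock=73 > 11
  After event 5: stock=93 > 11
  After event 6: stock=88 > 11
  After event 7: stock=79 > 11
  After event 8: stock=82 > 11
  After event 9: stock=72 > 11
  After event 10: stock=59 > 11
Alert events: []. Count = 0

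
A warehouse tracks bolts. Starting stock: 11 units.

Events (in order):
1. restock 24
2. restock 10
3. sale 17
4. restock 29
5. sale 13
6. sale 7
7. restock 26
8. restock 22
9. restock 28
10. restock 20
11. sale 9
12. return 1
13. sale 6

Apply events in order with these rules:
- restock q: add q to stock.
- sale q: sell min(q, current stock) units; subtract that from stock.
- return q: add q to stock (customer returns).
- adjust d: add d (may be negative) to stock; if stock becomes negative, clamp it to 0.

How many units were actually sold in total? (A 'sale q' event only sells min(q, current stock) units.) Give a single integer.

Processing events:
Start: stock = 11
  Event 1 (restock 24): 11 + 24 = 35
  Event 2 (restock 10): 35 + 10 = 45
  Event 3 (sale 17): sell min(17,45)=17. stock: 45 - 17 = 28. total_sold = 17
  Event 4 (restock 29): 28 + 29 = 57
  Event 5 (sale 13): sell min(13,57)=13. stock: 57 - 13 = 44. total_sold = 30
  Event 6 (sale 7): sell min(7,44)=7. stock: 44 - 7 = 37. total_sold = 37
  Event 7 (restock 26): 37 + 26 = 63
  Event 8 (restock 22): 63 + 22 = 85
  Event 9 (restock 28): 85 + 28 = 113
  Event 10 (restock 20): 113 + 20 = 133
  Event 11 (sale 9): sell min(9,133)=9. stock: 133 - 9 = 124. total_sold = 46
  Event 12 (return 1): 124 + 1 = 125
  Event 13 (sale 6): sell min(6,125)=6. stock: 125 - 6 = 119. total_sold = 52
Final: stock = 119, total_sold = 52

Answer: 52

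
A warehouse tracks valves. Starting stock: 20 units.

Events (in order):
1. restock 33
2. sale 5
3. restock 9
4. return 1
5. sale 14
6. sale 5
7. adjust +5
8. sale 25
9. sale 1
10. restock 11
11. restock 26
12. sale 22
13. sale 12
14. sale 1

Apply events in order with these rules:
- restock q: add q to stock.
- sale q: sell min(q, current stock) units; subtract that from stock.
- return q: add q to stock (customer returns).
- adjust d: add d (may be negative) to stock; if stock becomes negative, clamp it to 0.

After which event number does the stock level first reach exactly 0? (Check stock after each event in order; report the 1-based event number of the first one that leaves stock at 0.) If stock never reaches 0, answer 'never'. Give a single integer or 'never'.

Processing events:
Start: stock = 20
  Event 1 (restock 33): 20 + 33 = 53
  Event 2 (sale 5): sell min(5,53)=5. stock: 53 - 5 = 48. total_sold = 5
  Event 3 (restock 9): 48 + 9 = 57
  Event 4 (return 1): 57 + 1 = 58
  Event 5 (sale 14): sell min(14,58)=14. stock: 58 - 14 = 44. total_sold = 19
  Event 6 (sale 5): sell min(5,44)=5. stock: 44 - 5 = 39. total_sold = 24
  Event 7 (adjust +5): 39 + 5 = 44
  Event 8 (sale 25): sell min(25,44)=25. stock: 44 - 25 = 19. total_sold = 49
  Event 9 (sale 1): sell min(1,19)=1. stock: 19 - 1 = 18. total_sold = 50
  Event 10 (restock 11): 18 + 11 = 29
  Event 11 (restock 26): 29 + 26 = 55
  Event 12 (sale 22): sell min(22,55)=22. stock: 55 - 22 = 33. total_sold = 72
  Event 13 (sale 12): sell min(12,33)=12. stock: 33 - 12 = 21. total_sold = 84
  Event 14 (sale 1): sell min(1,21)=1. stock: 21 - 1 = 20. total_sold = 85
Final: stock = 20, total_sold = 85

Stock never reaches 0.

Answer: never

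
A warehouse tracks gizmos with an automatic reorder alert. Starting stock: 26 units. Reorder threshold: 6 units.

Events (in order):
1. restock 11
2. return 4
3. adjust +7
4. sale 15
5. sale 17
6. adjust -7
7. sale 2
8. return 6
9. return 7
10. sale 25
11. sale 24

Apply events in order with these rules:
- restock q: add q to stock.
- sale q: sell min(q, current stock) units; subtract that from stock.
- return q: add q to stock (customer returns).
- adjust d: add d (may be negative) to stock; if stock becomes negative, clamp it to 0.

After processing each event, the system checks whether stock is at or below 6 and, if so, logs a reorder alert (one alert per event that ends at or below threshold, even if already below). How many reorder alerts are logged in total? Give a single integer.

Answer: 2

Derivation:
Processing events:
Start: stock = 26
  Event 1 (restock 11): 26 + 11 = 37
  Event 2 (return 4): 37 + 4 = 41
  Event 3 (adjust +7): 41 + 7 = 48
  Event 4 (sale 15): sell min(15,48)=15. stock: 48 - 15 = 33. total_sold = 15
  Event 5 (sale 17): sell min(17,33)=17. stock: 33 - 17 = 16. total_sold = 32
  Event 6 (adjust -7): 16 + -7 = 9
  Event 7 (sale 2): sell min(2,9)=2. stock: 9 - 2 = 7. total_sold = 34
  Event 8 (return 6): 7 + 6 = 13
  Event 9 (return 7): 13 + 7 = 20
  Event 10 (sale 25): sell min(25,20)=20. stock: 20 - 20 = 0. total_sold = 54
  Event 11 (sale 24): sell min(24,0)=0. stock: 0 - 0 = 0. total_sold = 54
Final: stock = 0, total_sold = 54

Checking against threshold 6:
  After event 1: stock=37 > 6
  After event 2: stock=41 > 6
  After event 3: stock=48 > 6
  After event 4: stock=33 > 6
  After event 5: stock=16 > 6
  After event 6: stock=9 > 6
  After event 7: stock=7 > 6
  After event 8: stock=13 > 6
  After event 9: stock=20 > 6
  After event 10: stock=0 <= 6 -> ALERT
  After event 11: stock=0 <= 6 -> ALERT
Alert events: [10, 11]. Count = 2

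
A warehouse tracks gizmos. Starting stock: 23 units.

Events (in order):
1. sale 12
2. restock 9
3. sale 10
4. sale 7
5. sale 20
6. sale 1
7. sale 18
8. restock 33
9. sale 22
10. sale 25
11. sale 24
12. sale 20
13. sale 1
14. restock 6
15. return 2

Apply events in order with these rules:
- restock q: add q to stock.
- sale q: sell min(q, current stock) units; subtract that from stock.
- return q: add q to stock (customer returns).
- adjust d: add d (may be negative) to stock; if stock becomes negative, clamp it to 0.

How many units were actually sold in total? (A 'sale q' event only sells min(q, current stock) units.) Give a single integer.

Processing events:
Start: stock = 23
  Event 1 (sale 12): sell min(12,23)=12. stock: 23 - 12 = 11. total_sold = 12
  Event 2 (restock 9): 11 + 9 = 20
  Event 3 (sale 10): sell min(10,20)=10. stock: 20 - 10 = 10. total_sold = 22
  Event 4 (sale 7): sell min(7,10)=7. stock: 10 - 7 = 3. total_sold = 29
  Event 5 (sale 20): sell min(20,3)=3. stock: 3 - 3 = 0. total_sold = 32
  Event 6 (sale 1): sell min(1,0)=0. stock: 0 - 0 = 0. total_sold = 32
  Event 7 (sale 18): sell min(18,0)=0. stock: 0 - 0 = 0. total_sold = 32
  Event 8 (restock 33): 0 + 33 = 33
  Event 9 (sale 22): sell min(22,33)=22. stock: 33 - 22 = 11. total_sold = 54
  Event 10 (sale 25): sell min(25,11)=11. stock: 11 - 11 = 0. total_sold = 65
  Event 11 (sale 24): sell min(24,0)=0. stock: 0 - 0 = 0. total_sold = 65
  Event 12 (sale 20): sell min(20,0)=0. stock: 0 - 0 = 0. total_sold = 65
  Event 13 (sale 1): sell min(1,0)=0. stock: 0 - 0 = 0. total_sold = 65
  Event 14 (restock 6): 0 + 6 = 6
  Event 15 (return 2): 6 + 2 = 8
Final: stock = 8, total_sold = 65

Answer: 65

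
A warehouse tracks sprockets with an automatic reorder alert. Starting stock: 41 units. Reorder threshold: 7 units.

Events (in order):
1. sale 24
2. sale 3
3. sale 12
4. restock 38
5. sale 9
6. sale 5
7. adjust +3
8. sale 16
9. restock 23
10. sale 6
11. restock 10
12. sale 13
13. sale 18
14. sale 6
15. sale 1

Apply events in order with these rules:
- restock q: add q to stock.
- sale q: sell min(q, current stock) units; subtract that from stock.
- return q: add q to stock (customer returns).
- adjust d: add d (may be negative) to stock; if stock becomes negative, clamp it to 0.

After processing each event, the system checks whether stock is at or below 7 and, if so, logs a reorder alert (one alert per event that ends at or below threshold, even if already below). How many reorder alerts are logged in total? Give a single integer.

Answer: 3

Derivation:
Processing events:
Start: stock = 41
  Event 1 (sale 24): sell min(24,41)=24. stock: 41 - 24 = 17. total_sold = 24
  Event 2 (sale 3): sell min(3,17)=3. stock: 17 - 3 = 14. total_sold = 27
  Event 3 (sale 12): sell min(12,14)=12. stock: 14 - 12 = 2. total_sold = 39
  Event 4 (restock 38): 2 + 38 = 40
  Event 5 (sale 9): sell min(9,40)=9. stock: 40 - 9 = 31. total_sold = 48
  Event 6 (sale 5): sell min(5,31)=5. stock: 31 - 5 = 26. total_sold = 53
  Event 7 (adjust +3): 26 + 3 = 29
  Event 8 (sale 16): sell min(16,29)=16. stock: 29 - 16 = 13. total_sold = 69
  Event 9 (restock 23): 13 + 23 = 36
  Event 10 (sale 6): sell min(6,36)=6. stock: 36 - 6 = 30. total_sold = 75
  Event 11 (restock 10): 30 + 10 = 40
  Event 12 (sale 13): sell min(13,40)=13. stock: 40 - 13 = 27. total_sold = 88
  Event 13 (sale 18): sell min(18,27)=18. stock: 27 - 18 = 9. total_sold = 106
  Event 14 (sale 6): sell min(6,9)=6. stock: 9 - 6 = 3. total_sold = 112
  Event 15 (sale 1): sell min(1,3)=1. stock: 3 - 1 = 2. total_sold = 113
Final: stock = 2, total_sold = 113

Checking against threshold 7:
  After event 1: stock=17 > 7
  After event 2: stock=14 > 7
  After event 3: stock=2 <= 7 -> ALERT
  After event 4: stock=40 > 7
  After event 5: stock=31 > 7
  After event 6: stock=26 > 7
  After event 7: stock=29 > 7
  After event 8: stock=13 > 7
  After event 9: stock=36 > 7
  After event 10: stock=30 > 7
  After event 11: stock=40 > 7
  After event 12: stock=27 > 7
  After event 13: stock=9 > 7
  After event 14: stock=3 <= 7 -> ALERT
  After event 15: stock=2 <= 7 -> ALERT
Alert events: [3, 14, 15]. Count = 3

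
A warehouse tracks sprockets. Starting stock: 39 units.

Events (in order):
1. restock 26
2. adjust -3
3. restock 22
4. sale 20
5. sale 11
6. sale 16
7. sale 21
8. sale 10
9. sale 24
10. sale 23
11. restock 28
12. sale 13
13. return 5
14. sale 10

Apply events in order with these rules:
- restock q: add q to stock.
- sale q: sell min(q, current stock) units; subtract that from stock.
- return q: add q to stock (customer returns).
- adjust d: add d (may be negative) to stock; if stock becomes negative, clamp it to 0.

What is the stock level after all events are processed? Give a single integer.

Answer: 10

Derivation:
Processing events:
Start: stock = 39
  Event 1 (restock 26): 39 + 26 = 65
  Event 2 (adjust -3): 65 + -3 = 62
  Event 3 (restock 22): 62 + 22 = 84
  Event 4 (sale 20): sell min(20,84)=20. stock: 84 - 20 = 64. total_sold = 20
  Event 5 (sale 11): sell min(11,64)=11. stock: 64 - 11 = 53. total_sold = 31
  Event 6 (sale 16): sell min(16,53)=16. stock: 53 - 16 = 37. total_sold = 47
  Event 7 (sale 21): sell min(21,37)=21. stock: 37 - 21 = 16. total_sold = 68
  Event 8 (sale 10): sell min(10,16)=10. stock: 16 - 10 = 6. total_sold = 78
  Event 9 (sale 24): sell min(24,6)=6. stock: 6 - 6 = 0. total_sold = 84
  Event 10 (sale 23): sell min(23,0)=0. stock: 0 - 0 = 0. total_sold = 84
  Event 11 (restock 28): 0 + 28 = 28
  Event 12 (sale 13): sell min(13,28)=13. stock: 28 - 13 = 15. total_sold = 97
  Event 13 (return 5): 15 + 5 = 20
  Event 14 (sale 10): sell min(10,20)=10. stock: 20 - 10 = 10. total_sold = 107
Final: stock = 10, total_sold = 107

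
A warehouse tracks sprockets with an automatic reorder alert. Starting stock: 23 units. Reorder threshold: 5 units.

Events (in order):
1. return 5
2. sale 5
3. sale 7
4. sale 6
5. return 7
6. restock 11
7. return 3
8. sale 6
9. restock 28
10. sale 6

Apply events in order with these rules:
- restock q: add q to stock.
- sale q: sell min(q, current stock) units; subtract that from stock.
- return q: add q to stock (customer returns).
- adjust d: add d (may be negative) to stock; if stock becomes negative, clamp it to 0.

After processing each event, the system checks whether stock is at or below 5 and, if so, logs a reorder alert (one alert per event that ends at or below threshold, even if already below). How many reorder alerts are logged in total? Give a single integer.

Processing events:
Start: stock = 23
  Event 1 (return 5): 23 + 5 = 28
  Event 2 (sale 5): sell min(5,28)=5. stock: 28 - 5 = 23. total_sold = 5
  Event 3 (sale 7): sell min(7,23)=7. stock: 23 - 7 = 16. total_sold = 12
  Event 4 (sale 6): sell min(6,16)=6. stock: 16 - 6 = 10. total_sold = 18
  Event 5 (return 7): 10 + 7 = 17
  Event 6 (restock 11): 17 + 11 = 28
  Event 7 (return 3): 28 + 3 = 31
  Event 8 (sale 6): sell min(6,31)=6. stock: 31 - 6 = 25. total_sold = 24
  Event 9 (restock 28): 25 + 28 = 53
  Event 10 (sale 6): sell min(6,53)=6. stock: 53 - 6 = 47. total_sold = 30
Final: stock = 47, total_sold = 30

Checking against threshold 5:
  After event 1: stock=28 > 5
  After event 2: stock=23 > 5
  After event 3: stock=16 > 5
  After event 4: stock=10 > 5
  After event 5: stock=17 > 5
  After event 6: stock=28 > 5
  After event 7: stock=31 > 5
  After event 8: stock=25 > 5
  After event 9: stock=53 > 5
  After event 10: stock=47 > 5
Alert events: []. Count = 0

Answer: 0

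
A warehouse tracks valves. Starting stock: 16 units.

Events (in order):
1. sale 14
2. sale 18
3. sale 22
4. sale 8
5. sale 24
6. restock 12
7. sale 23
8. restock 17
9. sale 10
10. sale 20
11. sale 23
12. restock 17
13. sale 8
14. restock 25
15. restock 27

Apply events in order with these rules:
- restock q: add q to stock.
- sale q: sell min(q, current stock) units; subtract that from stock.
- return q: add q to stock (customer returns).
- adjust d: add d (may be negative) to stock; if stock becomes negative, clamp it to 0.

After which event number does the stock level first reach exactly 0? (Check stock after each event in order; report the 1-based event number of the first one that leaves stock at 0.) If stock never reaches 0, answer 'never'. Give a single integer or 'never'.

Answer: 2

Derivation:
Processing events:
Start: stock = 16
  Event 1 (sale 14): sell min(14,16)=14. stock: 16 - 14 = 2. total_sold = 14
  Event 2 (sale 18): sell min(18,2)=2. stock: 2 - 2 = 0. total_sold = 16
  Event 3 (sale 22): sell min(22,0)=0. stock: 0 - 0 = 0. total_sold = 16
  Event 4 (sale 8): sell min(8,0)=0. stock: 0 - 0 = 0. total_sold = 16
  Event 5 (sale 24): sell min(24,0)=0. stock: 0 - 0 = 0. total_sold = 16
  Event 6 (restock 12): 0 + 12 = 12
  Event 7 (sale 23): sell min(23,12)=12. stock: 12 - 12 = 0. total_sold = 28
  Event 8 (restock 17): 0 + 17 = 17
  Event 9 (sale 10): sell min(10,17)=10. stock: 17 - 10 = 7. total_sold = 38
  Event 10 (sale 20): sell min(20,7)=7. stock: 7 - 7 = 0. total_sold = 45
  Event 11 (sale 23): sell min(23,0)=0. stock: 0 - 0 = 0. total_sold = 45
  Event 12 (restock 17): 0 + 17 = 17
  Event 13 (sale 8): sell min(8,17)=8. stock: 17 - 8 = 9. total_sold = 53
  Event 14 (restock 25): 9 + 25 = 34
  Event 15 (restock 27): 34 + 27 = 61
Final: stock = 61, total_sold = 53

First zero at event 2.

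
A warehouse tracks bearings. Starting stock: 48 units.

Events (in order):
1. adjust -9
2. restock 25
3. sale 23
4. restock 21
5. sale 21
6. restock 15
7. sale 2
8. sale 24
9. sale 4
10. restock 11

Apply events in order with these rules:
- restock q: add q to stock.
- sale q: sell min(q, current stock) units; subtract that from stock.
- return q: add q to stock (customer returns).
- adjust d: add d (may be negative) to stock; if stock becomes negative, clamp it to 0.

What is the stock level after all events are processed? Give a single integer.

Processing events:
Start: stock = 48
  Event 1 (adjust -9): 48 + -9 = 39
  Event 2 (restock 25): 39 + 25 = 64
  Event 3 (sale 23): sell min(23,64)=23. stock: 64 - 23 = 41. total_sold = 23
  Event 4 (restock 21): 41 + 21 = 62
  Event 5 (sale 21): sell min(21,62)=21. stock: 62 - 21 = 41. total_sold = 44
  Event 6 (restock 15): 41 + 15 = 56
  Event 7 (sale 2): sell min(2,56)=2. stock: 56 - 2 = 54. total_sold = 46
  Event 8 (sale 24): sell min(24,54)=24. stock: 54 - 24 = 30. total_sold = 70
  Event 9 (sale 4): sell min(4,30)=4. stock: 30 - 4 = 26. total_sold = 74
  Event 10 (restock 11): 26 + 11 = 37
Final: stock = 37, total_sold = 74

Answer: 37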